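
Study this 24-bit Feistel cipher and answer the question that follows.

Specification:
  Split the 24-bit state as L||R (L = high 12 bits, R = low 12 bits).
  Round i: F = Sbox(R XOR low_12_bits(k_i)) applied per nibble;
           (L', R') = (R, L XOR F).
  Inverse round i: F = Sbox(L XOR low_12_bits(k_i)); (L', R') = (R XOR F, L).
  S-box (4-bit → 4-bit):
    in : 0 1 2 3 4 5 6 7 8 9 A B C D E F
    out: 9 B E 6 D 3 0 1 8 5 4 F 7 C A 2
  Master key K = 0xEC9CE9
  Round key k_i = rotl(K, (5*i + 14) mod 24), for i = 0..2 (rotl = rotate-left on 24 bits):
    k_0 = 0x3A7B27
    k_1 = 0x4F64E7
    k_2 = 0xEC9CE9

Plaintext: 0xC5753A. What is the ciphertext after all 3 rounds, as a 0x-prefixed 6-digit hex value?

s_0 = plaintext = 0xC5753A
s_1 = Round(s_0, k_0) = 0x53A6EB
s_2 = Round(s_1, k_1) = 0x6EBBAD
s_3 = Round(s_2, k_2) = 0xBAD736

0xBAD736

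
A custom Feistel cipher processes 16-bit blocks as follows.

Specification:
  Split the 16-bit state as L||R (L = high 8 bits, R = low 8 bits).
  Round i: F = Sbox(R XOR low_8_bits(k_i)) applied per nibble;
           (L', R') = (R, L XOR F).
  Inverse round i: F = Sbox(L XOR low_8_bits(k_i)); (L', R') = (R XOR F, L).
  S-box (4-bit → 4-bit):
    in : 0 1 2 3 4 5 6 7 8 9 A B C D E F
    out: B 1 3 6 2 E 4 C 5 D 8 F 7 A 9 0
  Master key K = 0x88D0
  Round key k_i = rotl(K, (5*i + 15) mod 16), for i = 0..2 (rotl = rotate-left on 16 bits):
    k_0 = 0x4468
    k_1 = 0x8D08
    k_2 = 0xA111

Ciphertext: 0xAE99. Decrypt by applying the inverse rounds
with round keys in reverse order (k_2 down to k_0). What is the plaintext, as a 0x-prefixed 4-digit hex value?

s_0 = ciphertext = 0xAE99
s_1 = InvRound(s_0, k_2) = 0x69AE
s_2 = InvRound(s_1, k_1) = 0xEF69
s_3 = InvRound(s_2, k_0) = 0x35EF

0x35EF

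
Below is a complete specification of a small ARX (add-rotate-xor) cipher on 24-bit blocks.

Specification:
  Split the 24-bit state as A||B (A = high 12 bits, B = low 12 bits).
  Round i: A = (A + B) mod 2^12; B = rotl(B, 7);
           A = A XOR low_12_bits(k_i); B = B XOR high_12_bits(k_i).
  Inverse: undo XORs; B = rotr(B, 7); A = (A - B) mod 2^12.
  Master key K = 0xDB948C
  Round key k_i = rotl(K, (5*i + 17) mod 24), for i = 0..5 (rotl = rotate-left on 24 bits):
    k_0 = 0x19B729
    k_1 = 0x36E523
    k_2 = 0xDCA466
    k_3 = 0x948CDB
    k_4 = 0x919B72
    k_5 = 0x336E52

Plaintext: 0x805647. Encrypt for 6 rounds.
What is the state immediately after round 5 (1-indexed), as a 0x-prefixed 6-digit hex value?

0x6CD487

s_0 = plaintext = 0x805647
s_1 = Round(s_0, k_0) = 0x965229
s_2 = Round(s_1, k_1) = 0xEAD7FF
s_3 = Round(s_2, k_2) = 0x2CA275
s_4 = Round(s_3, k_3) = 0x9E43DB
s_5 = Round(s_4, k_4) = 0x6CD487
s_6 = Round(s_5, k_5) = 0x506092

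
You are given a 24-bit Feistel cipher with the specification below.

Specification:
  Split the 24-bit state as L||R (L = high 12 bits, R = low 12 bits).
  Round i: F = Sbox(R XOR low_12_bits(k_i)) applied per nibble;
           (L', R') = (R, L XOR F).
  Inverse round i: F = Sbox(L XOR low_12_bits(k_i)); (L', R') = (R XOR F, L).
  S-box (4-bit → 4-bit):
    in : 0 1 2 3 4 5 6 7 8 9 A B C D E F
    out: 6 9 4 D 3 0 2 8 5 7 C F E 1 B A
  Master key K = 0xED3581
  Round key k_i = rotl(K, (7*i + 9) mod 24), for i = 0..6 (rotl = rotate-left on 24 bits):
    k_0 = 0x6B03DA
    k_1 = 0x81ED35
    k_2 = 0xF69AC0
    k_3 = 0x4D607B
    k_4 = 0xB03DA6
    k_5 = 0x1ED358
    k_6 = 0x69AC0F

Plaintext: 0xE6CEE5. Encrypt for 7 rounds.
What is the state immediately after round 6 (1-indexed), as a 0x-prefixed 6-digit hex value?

0xF7C3CE

s_0 = plaintext = 0xE6CEE5
s_1 = Round(s_0, k_0) = 0xEE5FB6
s_2 = Round(s_1, k_1) = 0xFB6AB8
s_3 = Round(s_2, k_2) = 0xAB8933
s_4 = Round(s_3, k_3) = 0x933D8D
s_5 = Round(s_4, k_4) = 0xD8DF7C
s_6 = Round(s_5, k_5) = 0xF7C3CE
s_7 = Round(s_6, k_6) = 0x3CE595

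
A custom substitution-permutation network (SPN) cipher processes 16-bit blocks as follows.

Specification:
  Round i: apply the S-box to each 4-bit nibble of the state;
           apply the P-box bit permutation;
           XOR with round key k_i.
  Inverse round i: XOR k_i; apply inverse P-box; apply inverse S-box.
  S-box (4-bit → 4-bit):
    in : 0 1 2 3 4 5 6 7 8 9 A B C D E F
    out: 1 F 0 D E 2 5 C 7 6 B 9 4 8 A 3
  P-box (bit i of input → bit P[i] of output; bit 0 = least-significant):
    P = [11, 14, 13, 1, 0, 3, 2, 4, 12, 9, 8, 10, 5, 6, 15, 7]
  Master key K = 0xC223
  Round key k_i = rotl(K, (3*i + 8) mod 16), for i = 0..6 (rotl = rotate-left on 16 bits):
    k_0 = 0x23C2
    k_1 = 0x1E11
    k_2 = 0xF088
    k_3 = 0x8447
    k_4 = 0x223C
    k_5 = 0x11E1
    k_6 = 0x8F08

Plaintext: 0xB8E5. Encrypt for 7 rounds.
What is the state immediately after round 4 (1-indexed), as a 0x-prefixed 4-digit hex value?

s_0 = plaintext = 0xB8E5
s_1 = Round(s_0, k_0) = 0x707A
s_2 = Round(s_1, k_1) = 0xC687
s_3 = Round(s_2, k_2) = 0x4187
s_4 = Round(s_3, k_3) = 0x3388
s_5 = Round(s_4, k_4) = 0xDF91
s_6 = Round(s_5, k_5) = 0x6B6F
s_7 = Round(s_6, k_6) = 0x532D

0x3388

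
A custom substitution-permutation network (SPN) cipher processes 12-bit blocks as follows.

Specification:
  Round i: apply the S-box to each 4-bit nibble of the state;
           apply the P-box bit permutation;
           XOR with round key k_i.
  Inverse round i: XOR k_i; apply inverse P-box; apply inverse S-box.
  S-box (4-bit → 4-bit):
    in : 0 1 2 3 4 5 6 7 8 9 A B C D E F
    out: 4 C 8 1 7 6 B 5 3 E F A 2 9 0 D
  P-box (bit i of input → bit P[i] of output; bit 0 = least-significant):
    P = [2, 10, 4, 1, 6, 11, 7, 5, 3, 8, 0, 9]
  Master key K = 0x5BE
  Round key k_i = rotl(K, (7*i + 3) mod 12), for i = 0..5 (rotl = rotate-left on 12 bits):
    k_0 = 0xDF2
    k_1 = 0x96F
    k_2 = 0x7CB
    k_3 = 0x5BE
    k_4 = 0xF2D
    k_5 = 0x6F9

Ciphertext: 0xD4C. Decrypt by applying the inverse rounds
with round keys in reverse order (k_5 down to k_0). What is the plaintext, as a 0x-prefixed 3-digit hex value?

s_0 = ciphertext = 0xD4C
s_1 = InvRound(s_0, k_5) = 0x997
s_2 = InvRound(s_1, k_4) = 0xD19
s_3 = InvRound(s_2, k_3) = 0x09D
s_4 = InvRound(s_3, k_2) = 0xB3A
s_5 = InvRound(s_4, k_1) = 0x137
s_6 = InvRound(s_5, k_0) = 0x048

0x048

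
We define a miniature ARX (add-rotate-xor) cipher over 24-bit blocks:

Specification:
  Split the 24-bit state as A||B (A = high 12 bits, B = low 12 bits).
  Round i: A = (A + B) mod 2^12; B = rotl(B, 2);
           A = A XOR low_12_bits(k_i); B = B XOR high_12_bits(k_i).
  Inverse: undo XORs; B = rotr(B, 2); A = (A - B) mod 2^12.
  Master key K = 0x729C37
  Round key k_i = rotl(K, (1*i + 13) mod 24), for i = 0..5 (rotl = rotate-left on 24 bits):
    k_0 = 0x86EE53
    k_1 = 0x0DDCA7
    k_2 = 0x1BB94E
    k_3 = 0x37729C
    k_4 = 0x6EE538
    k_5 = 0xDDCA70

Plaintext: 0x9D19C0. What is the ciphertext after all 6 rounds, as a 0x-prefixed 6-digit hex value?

0xEA9106

s_0 = plaintext = 0x9D19C0
s_1 = Round(s_0, k_0) = 0xDC2F6C
s_2 = Round(s_1, k_1) = 0x189D6E
s_3 = Round(s_2, k_2) = 0x7B9400
s_4 = Round(s_3, k_3) = 0x925376
s_5 = Round(s_4, k_4) = 0x9A3B36
s_6 = Round(s_5, k_5) = 0xEA9106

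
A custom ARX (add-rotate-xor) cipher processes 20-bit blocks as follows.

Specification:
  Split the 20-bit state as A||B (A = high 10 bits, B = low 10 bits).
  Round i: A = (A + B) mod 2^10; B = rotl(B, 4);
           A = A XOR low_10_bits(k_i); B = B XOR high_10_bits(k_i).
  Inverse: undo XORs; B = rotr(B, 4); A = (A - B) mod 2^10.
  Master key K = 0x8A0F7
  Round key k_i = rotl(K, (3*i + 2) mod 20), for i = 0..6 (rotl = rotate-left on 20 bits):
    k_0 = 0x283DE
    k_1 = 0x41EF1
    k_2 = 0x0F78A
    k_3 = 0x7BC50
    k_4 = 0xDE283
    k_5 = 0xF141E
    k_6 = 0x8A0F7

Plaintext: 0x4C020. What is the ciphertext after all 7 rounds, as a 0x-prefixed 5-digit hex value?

0xB9D5A

s_0 = plaintext = 0x4C020
s_1 = Round(s_0, k_0) = 0xA3AA0
s_2 = Round(s_1, k_1) = 0xF7F0D
s_3 = Round(s_2, k_2) = 0x598E1
s_4 = Round(s_3, k_3) = 0x85FFC
s_5 = Round(s_4, k_4) = 0x240B7
s_6 = Round(s_5, k_5) = 0x564B7
s_7 = Round(s_6, k_6) = 0xB9D5A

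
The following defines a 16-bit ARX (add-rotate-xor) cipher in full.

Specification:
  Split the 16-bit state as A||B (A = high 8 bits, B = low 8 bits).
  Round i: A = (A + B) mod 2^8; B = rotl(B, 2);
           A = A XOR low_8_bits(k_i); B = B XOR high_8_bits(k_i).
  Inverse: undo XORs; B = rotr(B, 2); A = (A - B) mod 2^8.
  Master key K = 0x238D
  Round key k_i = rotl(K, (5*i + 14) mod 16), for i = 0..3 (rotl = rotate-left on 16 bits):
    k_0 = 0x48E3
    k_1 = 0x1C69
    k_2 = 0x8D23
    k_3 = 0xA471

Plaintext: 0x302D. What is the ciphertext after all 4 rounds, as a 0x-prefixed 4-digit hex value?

s_0 = plaintext = 0x302D
s_1 = Round(s_0, k_0) = 0xBEFC
s_2 = Round(s_1, k_1) = 0xD3EF
s_3 = Round(s_2, k_2) = 0xE132
s_4 = Round(s_3, k_3) = 0x626C

0x626C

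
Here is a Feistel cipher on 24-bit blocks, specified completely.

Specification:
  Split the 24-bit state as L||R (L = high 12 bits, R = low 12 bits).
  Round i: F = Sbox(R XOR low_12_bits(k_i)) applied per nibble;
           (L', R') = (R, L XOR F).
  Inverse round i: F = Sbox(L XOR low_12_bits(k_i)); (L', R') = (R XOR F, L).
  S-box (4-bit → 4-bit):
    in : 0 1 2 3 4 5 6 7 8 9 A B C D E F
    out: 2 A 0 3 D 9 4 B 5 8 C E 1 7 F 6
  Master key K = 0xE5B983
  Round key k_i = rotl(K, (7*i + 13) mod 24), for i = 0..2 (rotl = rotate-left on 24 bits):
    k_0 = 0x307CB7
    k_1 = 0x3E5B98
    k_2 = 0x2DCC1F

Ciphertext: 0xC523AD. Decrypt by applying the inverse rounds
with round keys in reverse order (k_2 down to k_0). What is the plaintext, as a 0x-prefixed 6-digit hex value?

0x0D30A2

s_0 = ciphertext = 0xC523AD
s_1 = InvRound(s_0, k_2) = 0x17AC52
s_2 = InvRound(s_1, k_1) = 0x0A217A
s_3 = InvRound(s_2, k_0) = 0x0D30A2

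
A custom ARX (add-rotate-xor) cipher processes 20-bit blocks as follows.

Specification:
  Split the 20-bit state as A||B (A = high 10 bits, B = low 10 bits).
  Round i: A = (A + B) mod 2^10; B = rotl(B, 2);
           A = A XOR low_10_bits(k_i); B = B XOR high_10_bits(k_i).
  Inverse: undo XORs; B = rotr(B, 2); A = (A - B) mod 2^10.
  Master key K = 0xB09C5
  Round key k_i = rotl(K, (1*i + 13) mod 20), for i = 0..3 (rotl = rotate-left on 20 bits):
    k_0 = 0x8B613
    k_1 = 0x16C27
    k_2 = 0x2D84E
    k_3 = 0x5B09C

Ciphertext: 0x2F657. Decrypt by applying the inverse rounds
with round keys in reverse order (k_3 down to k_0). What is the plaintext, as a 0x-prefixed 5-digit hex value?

0xC84C3

s_0 = ciphertext = 0x2F657
s_1 = InvRound(s_0, k_3) = 0x14FCE
s_2 = InvRound(s_1, k_2) = 0xCFCDE
s_3 = InvRound(s_2, k_1) = 0x7DD21
s_4 = InvRound(s_3, k_0) = 0xC84C3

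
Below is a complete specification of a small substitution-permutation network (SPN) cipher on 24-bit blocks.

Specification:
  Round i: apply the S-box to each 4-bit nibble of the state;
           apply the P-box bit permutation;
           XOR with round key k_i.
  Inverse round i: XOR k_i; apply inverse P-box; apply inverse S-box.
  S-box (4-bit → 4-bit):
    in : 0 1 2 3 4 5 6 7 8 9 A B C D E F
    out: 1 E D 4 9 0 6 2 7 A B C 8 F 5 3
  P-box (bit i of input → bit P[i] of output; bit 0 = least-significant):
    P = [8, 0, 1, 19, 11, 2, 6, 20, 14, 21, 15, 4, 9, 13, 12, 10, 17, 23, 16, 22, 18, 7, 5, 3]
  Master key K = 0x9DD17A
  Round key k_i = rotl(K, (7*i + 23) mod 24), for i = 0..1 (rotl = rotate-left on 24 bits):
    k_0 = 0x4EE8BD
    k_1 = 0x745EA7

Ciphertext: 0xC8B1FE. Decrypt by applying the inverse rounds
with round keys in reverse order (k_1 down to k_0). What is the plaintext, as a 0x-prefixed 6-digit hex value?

s_0 = ciphertext = 0xC8B1FE
s_1 = InvRound(s_0, k_1) = 0x47AD2A
s_2 = InvRound(s_1, k_0) = 0x73C47D

0x73C47D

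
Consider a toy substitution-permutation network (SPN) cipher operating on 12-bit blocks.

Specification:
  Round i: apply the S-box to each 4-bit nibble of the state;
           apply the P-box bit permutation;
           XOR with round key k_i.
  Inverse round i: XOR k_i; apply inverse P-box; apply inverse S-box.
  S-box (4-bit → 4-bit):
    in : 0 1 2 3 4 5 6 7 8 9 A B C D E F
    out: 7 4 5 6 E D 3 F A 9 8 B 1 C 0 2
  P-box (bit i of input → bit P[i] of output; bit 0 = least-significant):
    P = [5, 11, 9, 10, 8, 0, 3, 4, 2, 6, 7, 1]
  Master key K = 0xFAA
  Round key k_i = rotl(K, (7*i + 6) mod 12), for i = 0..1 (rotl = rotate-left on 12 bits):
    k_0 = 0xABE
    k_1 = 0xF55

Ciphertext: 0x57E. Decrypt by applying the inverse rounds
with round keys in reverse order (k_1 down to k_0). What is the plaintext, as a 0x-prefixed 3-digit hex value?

s_0 = ciphertext = 0x57E
s_1 = InvRound(s_0, k_1) = 0xA30
s_2 = InvRound(s_1, k_0) = 0x51E

0x51E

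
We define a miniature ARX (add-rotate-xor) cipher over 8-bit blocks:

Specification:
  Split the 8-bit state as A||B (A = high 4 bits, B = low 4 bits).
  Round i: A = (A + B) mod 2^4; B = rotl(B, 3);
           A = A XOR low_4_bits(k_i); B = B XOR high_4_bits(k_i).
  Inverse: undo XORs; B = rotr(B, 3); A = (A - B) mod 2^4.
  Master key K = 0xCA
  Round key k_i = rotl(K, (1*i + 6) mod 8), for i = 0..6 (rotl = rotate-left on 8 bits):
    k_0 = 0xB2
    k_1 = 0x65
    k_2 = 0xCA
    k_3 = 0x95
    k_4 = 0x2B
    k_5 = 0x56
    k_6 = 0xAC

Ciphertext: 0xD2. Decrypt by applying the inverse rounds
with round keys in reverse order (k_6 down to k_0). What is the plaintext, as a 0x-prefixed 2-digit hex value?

0xE4

s_0 = ciphertext = 0xD2
s_1 = InvRound(s_0, k_6) = 0x01
s_2 = InvRound(s_1, k_5) = 0xE8
s_3 = InvRound(s_2, k_4) = 0x05
s_4 = InvRound(s_3, k_3) = 0xC9
s_5 = InvRound(s_4, k_2) = 0xCA
s_6 = InvRound(s_5, k_1) = 0x09
s_7 = InvRound(s_6, k_0) = 0xE4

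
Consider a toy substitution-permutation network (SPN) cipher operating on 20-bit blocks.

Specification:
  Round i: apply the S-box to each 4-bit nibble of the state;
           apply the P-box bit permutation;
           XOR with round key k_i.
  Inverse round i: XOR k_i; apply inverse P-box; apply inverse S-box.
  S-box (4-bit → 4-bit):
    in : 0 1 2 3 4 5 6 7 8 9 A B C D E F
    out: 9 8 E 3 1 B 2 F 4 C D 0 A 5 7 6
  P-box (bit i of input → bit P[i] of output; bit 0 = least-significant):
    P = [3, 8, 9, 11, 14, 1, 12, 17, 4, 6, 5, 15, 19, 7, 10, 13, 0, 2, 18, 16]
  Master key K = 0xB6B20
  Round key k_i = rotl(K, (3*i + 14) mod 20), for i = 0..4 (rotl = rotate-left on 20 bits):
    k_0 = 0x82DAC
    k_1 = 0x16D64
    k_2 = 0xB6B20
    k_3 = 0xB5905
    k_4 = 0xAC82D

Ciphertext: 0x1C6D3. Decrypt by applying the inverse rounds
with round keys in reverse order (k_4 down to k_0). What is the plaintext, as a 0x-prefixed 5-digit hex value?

0x461B1

s_0 = ciphertext = 0x1C6D3
s_1 = InvRound(s_0, k_4) = 0xCEECA
s_2 = InvRound(s_1, k_3) = 0x72C2E
s_3 = InvRound(s_2, k_2) = 0xFDB3E
s_4 = InvRound(s_3, k_1) = 0x8A52D
s_5 = InvRound(s_4, k_0) = 0x461B1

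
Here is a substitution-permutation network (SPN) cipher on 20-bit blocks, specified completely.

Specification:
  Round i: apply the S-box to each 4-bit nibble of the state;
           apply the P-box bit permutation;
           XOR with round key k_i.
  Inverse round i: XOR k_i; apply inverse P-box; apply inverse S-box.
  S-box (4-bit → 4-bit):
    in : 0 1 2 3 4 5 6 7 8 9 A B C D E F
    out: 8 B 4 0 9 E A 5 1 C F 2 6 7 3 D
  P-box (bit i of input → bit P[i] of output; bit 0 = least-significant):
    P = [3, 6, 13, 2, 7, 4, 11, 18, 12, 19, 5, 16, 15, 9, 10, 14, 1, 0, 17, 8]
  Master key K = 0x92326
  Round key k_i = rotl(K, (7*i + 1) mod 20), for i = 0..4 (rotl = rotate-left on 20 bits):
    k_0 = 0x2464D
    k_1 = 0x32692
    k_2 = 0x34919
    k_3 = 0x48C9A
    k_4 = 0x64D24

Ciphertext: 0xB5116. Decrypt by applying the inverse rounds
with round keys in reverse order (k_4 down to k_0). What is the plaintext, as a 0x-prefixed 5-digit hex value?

0xB2931

s_0 = ciphertext = 0xB5116
s_1 = InvRound(s_0, k_4) = 0x82A53
s_2 = InvRound(s_1, k_3) = 0xBDB4D
s_3 = InvRound(s_2, k_2) = 0x3EEB6
s_4 = InvRound(s_3, k_1) = 0x34220
s_5 = InvRound(s_4, k_0) = 0xB2931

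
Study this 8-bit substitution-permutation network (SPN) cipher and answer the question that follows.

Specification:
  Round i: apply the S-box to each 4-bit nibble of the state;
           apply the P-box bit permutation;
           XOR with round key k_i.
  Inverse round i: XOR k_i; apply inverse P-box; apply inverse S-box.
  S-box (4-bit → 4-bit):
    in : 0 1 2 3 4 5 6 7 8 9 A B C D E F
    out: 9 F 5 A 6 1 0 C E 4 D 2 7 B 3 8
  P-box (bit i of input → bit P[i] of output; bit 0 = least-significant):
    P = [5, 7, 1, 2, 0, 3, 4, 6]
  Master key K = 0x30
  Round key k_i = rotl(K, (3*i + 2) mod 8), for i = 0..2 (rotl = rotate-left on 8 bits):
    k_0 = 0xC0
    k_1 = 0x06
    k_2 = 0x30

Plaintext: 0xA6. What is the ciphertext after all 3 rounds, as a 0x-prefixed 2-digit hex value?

0x1C

s_0 = plaintext = 0xA6
s_1 = Round(s_0, k_0) = 0x91
s_2 = Round(s_1, k_1) = 0xB0
s_3 = Round(s_2, k_2) = 0x1C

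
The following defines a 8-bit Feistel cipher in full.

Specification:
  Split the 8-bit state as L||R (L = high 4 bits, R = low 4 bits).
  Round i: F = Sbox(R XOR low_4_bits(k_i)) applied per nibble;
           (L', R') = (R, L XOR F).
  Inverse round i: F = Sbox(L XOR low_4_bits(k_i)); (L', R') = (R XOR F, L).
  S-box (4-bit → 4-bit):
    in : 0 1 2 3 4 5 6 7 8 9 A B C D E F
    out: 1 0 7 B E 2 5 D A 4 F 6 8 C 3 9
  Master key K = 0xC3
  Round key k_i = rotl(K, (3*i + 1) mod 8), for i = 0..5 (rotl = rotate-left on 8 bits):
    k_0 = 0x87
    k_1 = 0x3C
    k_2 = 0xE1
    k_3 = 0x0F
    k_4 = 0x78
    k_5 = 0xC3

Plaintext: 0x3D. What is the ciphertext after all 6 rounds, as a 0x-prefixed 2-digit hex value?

s_0 = plaintext = 0x3D
s_1 = Round(s_0, k_0) = 0xDC
s_2 = Round(s_1, k_1) = 0xCC
s_3 = Round(s_2, k_2) = 0xC0
s_4 = Round(s_3, k_3) = 0x05
s_5 = Round(s_4, k_4) = 0x5C
s_6 = Round(s_5, k_5) = 0xCC

0xCC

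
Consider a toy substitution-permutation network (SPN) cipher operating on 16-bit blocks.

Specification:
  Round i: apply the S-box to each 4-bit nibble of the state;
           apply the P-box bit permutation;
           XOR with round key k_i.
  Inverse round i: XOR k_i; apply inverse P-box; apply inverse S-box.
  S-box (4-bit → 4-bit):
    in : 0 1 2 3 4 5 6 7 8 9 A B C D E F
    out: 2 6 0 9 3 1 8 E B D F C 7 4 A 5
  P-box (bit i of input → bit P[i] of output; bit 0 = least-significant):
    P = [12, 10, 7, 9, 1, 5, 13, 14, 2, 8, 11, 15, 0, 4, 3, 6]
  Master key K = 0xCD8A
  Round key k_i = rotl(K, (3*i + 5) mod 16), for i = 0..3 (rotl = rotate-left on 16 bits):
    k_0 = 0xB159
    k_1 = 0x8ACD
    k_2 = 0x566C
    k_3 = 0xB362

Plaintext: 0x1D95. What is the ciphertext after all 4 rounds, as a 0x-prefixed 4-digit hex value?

0x581A

s_0 = plaintext = 0x1D95
s_1 = Round(s_0, k_0) = 0xC943
s_2 = Round(s_1, k_1) = 0x10F2
s_3 = Round(s_2, k_2) = 0x7776
s_4 = Round(s_3, k_3) = 0x581A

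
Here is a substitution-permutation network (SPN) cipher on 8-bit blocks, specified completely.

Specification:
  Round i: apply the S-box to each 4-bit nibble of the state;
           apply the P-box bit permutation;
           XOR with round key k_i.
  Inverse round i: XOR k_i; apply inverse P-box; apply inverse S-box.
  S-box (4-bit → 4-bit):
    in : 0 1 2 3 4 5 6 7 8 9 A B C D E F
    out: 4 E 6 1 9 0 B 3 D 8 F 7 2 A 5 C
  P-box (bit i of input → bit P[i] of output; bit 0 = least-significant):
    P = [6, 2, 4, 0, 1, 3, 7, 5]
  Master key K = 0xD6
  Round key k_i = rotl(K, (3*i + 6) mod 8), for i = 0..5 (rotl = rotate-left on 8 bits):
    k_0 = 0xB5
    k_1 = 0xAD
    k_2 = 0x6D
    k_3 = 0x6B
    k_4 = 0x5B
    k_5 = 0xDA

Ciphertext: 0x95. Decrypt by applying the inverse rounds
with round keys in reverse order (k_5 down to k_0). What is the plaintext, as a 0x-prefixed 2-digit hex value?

0x27

s_0 = ciphertext = 0x95
s_1 = InvRound(s_0, k_5) = 0x76
s_2 = InvRound(s_1, k_4) = 0xDD
s_3 = InvRound(s_2, k_3) = 0x82
s_4 = InvRound(s_3, k_2) = 0xA6
s_5 = InvRound(s_4, k_1) = 0x79
s_6 = InvRound(s_5, k_0) = 0x27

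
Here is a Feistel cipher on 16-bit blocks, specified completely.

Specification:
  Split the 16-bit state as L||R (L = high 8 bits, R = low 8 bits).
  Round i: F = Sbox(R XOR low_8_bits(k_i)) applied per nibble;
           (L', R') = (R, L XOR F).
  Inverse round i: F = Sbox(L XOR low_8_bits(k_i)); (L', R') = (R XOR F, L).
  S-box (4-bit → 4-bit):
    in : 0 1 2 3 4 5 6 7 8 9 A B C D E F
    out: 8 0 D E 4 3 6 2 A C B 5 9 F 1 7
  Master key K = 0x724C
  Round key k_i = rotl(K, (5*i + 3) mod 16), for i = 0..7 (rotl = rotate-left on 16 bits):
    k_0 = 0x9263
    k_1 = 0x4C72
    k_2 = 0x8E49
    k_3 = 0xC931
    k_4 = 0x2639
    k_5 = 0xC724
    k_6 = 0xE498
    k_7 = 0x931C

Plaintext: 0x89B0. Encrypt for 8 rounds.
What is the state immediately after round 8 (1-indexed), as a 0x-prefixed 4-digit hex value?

s_0 = plaintext = 0x89B0
s_1 = Round(s_0, k_0) = 0xB077
s_2 = Round(s_1, k_1) = 0x7733
s_3 = Round(s_2, k_2) = 0x335C
s_4 = Round(s_3, k_3) = 0x5C5C
s_5 = Round(s_4, k_4) = 0x5C3F
s_6 = Round(s_5, k_5) = 0x3F59
s_7 = Round(s_6, k_6) = 0x59AF
s_8 = Round(s_7, k_7) = 0xAF07

0xAF07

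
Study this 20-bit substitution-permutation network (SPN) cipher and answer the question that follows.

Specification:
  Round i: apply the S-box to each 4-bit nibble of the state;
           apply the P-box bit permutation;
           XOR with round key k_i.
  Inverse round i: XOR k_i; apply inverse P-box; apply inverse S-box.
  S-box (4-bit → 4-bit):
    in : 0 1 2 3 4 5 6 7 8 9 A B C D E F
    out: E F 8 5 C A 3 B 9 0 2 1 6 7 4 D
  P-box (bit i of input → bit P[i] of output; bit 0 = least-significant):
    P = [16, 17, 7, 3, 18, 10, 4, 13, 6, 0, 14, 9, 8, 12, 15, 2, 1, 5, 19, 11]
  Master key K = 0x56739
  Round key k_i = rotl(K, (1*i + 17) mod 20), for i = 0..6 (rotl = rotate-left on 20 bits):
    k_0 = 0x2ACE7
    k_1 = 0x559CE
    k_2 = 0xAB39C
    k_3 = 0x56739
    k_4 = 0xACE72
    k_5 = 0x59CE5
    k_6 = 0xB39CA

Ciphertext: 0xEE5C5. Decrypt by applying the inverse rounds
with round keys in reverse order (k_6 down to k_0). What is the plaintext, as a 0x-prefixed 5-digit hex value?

0x196D6

s_0 = ciphertext = 0xEE5C5
s_1 = InvRound(s_0, k_6) = 0x80C68
s_2 = InvRound(s_1, k_5) = 0xE0ABF
s_3 = InvRound(s_2, k_4) = 0x94D64
s_4 = InvRound(s_3, k_3) = 0x427F2
s_5 = InvRound(s_4, k_2) = 0xD0B65
s_6 = InvRound(s_5, k_1) = 0xDA094
s_7 = InvRound(s_6, k_0) = 0x196D6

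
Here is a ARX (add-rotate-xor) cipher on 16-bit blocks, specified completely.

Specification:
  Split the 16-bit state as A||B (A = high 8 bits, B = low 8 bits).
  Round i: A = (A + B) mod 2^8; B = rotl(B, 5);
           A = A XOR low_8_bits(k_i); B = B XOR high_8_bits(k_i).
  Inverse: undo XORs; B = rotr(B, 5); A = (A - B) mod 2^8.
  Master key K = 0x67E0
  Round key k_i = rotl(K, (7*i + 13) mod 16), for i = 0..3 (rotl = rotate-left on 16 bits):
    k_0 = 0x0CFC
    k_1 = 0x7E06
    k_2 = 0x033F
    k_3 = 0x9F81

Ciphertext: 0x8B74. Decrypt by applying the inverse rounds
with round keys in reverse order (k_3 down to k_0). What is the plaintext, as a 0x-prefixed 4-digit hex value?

0xE547

s_0 = ciphertext = 0x8B74
s_1 = InvRound(s_0, k_3) = 0xAB5F
s_2 = InvRound(s_1, k_2) = 0xB2E2
s_3 = InvRound(s_2, k_1) = 0xD0E4
s_4 = InvRound(s_3, k_0) = 0xE547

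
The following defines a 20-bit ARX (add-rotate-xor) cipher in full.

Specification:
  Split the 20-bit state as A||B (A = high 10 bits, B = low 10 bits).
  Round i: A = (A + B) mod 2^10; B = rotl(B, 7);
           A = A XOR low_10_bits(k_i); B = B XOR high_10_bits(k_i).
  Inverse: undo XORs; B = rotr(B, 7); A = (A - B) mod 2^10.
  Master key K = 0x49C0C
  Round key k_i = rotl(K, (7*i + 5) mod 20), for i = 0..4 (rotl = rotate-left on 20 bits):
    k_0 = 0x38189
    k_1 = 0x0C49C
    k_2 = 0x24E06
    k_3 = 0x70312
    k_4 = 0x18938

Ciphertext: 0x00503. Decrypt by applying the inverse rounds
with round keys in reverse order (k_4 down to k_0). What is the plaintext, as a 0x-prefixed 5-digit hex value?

0x59E21

s_0 = ciphertext = 0x00503
s_1 = InvRound(s_0, k_4) = 0x8BF0A
s_2 = InvRound(s_1, k_3) = 0xBA255
s_3 = InvRound(s_2, k_2) = 0xAE635
s_4 = InvRound(s_3, k_1) = 0x80424
s_5 = InvRound(s_4, k_0) = 0x59E21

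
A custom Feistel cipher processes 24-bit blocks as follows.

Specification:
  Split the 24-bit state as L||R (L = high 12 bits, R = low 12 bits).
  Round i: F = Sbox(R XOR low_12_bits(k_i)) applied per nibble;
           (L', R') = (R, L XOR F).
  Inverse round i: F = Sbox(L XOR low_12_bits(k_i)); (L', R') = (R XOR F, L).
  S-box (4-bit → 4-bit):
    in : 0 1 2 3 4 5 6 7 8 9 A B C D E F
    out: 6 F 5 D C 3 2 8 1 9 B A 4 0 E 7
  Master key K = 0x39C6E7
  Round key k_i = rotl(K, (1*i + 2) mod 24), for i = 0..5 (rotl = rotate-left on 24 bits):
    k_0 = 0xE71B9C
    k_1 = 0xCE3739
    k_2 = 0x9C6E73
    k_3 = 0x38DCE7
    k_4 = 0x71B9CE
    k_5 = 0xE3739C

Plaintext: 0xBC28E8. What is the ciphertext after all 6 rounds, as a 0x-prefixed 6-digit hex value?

s_0 = plaintext = 0xBC28E8
s_1 = Round(s_0, k_0) = 0x8E864E
s_2 = Round(s_1, k_1) = 0x64E760
s_3 = Round(s_2, k_2) = 0x760FB3
s_4 = Round(s_3, k_3) = 0xFB3A5C
s_5 = Round(s_4, k_4) = 0xA5C226
s_6 = Round(s_5, k_5) = 0x2265F7

0x2265F7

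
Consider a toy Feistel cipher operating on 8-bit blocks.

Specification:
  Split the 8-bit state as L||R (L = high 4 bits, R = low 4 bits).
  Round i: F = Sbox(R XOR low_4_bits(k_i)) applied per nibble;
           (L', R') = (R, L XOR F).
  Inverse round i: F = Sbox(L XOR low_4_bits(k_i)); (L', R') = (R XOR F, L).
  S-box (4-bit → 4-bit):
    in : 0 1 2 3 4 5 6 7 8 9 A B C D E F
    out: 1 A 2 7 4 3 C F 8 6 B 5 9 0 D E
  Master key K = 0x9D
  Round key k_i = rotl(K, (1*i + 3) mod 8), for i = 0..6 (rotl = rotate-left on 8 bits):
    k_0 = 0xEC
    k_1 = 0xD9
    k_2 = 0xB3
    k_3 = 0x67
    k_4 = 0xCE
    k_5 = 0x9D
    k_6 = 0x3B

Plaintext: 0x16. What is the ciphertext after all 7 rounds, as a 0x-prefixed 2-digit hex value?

s_0 = plaintext = 0x16
s_1 = Round(s_0, k_0) = 0x6A
s_2 = Round(s_1, k_1) = 0xA1
s_3 = Round(s_2, k_2) = 0x18
s_4 = Round(s_3, k_3) = 0x8F
s_5 = Round(s_4, k_4) = 0xF2
s_6 = Round(s_5, k_5) = 0x21
s_7 = Round(s_6, k_6) = 0x19

0x19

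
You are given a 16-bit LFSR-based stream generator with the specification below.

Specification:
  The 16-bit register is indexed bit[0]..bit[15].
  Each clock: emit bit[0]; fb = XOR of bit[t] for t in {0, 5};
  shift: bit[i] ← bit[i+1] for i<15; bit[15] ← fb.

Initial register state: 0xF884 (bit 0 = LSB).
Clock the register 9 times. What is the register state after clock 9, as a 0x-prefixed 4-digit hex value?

0xA07C

reg_0 = 0xF884
clock 1: out=0, reg = 0x7C42
clock 2: out=0, reg = 0x3E21
clock 3: out=1, reg = 0x1F10
clock 4: out=0, reg = 0x0F88
clock 5: out=0, reg = 0x07C4
clock 6: out=0, reg = 0x03E2
clock 7: out=0, reg = 0x81F1
clock 8: out=1, reg = 0x40F8
clock 9: out=0, reg = 0xA07C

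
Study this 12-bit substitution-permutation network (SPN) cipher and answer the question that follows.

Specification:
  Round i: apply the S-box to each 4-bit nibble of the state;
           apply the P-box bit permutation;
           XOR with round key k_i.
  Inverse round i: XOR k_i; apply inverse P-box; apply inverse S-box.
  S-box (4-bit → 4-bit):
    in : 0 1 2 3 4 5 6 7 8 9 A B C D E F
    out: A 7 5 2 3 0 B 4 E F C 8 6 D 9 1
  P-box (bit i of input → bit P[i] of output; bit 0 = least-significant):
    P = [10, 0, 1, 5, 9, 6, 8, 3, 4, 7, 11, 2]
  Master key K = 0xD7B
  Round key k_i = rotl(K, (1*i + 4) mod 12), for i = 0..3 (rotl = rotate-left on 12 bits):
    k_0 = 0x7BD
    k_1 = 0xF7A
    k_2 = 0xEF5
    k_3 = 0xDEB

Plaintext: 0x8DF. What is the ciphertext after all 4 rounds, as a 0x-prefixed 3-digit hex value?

s_0 = plaintext = 0x8DF
s_1 = Round(s_0, k_0) = 0x831
s_2 = Round(s_1, k_1) = 0x3BD
s_3 = Round(s_2, k_2) = 0xA5F
s_4 = Round(s_3, k_3) = 0x1EF

0x1EF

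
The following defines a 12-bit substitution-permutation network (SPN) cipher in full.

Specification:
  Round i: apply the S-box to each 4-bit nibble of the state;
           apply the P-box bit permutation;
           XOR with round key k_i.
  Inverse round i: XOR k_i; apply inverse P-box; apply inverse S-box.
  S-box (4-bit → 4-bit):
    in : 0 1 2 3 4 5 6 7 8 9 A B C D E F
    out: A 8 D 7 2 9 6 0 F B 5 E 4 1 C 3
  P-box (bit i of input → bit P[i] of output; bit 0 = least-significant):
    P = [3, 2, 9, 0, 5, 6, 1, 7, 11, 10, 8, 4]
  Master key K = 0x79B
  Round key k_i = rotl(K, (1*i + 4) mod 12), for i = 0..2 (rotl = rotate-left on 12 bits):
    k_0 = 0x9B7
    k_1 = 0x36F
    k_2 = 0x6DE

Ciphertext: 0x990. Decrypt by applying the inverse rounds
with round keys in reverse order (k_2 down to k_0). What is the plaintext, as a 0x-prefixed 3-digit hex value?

s_0 = ciphertext = 0x990
s_1 = InvRound(s_0, k_2) = 0x363
s_2 = InvRound(s_1, k_1) = 0x77F
s_3 = InvRound(s_2, k_0) = 0xF0A

0xF0A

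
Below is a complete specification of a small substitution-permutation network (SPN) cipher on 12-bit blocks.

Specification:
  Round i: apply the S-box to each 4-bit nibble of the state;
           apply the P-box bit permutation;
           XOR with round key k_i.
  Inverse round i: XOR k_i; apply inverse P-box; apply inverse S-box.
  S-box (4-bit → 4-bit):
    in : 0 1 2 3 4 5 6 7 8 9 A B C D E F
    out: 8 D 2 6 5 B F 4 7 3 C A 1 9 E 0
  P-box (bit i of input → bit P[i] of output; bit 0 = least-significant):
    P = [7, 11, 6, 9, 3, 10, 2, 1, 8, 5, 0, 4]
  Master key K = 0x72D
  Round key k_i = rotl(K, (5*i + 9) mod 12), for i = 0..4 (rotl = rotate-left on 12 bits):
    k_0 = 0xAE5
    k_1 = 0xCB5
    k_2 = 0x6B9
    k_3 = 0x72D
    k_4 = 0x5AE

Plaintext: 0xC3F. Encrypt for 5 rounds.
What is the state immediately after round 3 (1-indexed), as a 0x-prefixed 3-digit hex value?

s_0 = plaintext = 0xC3F
s_1 = Round(s_0, k_0) = 0xFE1
s_2 = Round(s_1, k_1) = 0xA73
s_3 = Round(s_2, k_2) = 0xEEC
s_4 = Round(s_3, k_3) = 0x39A
s_5 = Round(s_4, k_4) = 0x3C7

0xEEC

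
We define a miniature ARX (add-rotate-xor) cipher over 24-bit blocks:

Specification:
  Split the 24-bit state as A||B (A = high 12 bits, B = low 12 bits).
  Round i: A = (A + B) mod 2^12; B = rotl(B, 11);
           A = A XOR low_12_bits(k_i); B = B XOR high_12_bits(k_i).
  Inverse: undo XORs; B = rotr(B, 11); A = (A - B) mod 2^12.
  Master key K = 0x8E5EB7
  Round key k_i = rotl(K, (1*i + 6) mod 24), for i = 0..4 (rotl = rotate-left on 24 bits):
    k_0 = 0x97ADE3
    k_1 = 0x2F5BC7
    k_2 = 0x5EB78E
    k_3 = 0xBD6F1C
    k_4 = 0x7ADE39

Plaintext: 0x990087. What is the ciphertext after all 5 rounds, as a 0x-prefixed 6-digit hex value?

s_0 = plaintext = 0x990087
s_1 = Round(s_0, k_0) = 0x7F4139
s_2 = Round(s_1, k_1) = 0x2EAA69
s_3 = Round(s_2, k_2) = 0xADD8DF
s_4 = Round(s_3, k_3) = 0xCA07B9
s_5 = Round(s_4, k_4) = 0xA60C71

0xA60C71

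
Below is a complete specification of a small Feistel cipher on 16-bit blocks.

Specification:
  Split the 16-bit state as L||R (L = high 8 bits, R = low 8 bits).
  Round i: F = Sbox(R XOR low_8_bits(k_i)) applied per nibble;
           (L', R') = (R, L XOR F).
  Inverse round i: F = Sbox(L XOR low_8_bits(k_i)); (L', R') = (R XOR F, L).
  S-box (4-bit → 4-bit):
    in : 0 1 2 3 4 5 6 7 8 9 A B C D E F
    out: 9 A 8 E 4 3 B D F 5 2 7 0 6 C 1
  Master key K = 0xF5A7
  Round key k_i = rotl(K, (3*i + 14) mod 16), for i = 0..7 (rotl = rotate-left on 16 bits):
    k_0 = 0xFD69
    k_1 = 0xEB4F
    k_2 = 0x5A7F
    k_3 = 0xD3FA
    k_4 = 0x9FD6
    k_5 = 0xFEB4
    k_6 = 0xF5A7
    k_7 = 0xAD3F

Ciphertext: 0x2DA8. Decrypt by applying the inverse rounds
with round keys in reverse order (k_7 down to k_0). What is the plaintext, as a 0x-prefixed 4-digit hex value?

s_0 = ciphertext = 0x2DA8
s_1 = InvRound(s_0, k_7) = 0x002D
s_2 = InvRound(s_1, k_6) = 0x0000
s_3 = InvRound(s_2, k_5) = 0x7400
s_4 = InvRound(s_3, k_4) = 0x2874
s_5 = InvRound(s_4, k_3) = 0x1C28
s_6 = InvRound(s_5, k_2) = 0x961C
s_7 = InvRound(s_6, k_1) = 0x7996
s_8 = InvRound(s_7, k_0) = 0x3F79

0x3F79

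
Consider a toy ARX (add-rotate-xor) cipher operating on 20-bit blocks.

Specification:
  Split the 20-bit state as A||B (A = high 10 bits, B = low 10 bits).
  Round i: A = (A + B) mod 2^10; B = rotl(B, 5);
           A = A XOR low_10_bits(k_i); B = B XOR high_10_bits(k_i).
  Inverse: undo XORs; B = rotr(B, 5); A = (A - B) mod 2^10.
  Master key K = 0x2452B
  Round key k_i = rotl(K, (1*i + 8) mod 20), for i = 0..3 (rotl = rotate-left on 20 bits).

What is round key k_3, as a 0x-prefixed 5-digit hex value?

0x95922

K = 0x2452B
k_0 = rotl(K, (1*0+8) mod 20) = rotl(K, 8) = 0x52B24
k_1 = rotl(K, (1*1+8) mod 20) = rotl(K, 9) = 0xA5648
k_2 = rotl(K, (1*2+8) mod 20) = rotl(K, 10) = 0x4AC91
k_3 = rotl(K, (1*3+8) mod 20) = rotl(K, 11) = 0x95922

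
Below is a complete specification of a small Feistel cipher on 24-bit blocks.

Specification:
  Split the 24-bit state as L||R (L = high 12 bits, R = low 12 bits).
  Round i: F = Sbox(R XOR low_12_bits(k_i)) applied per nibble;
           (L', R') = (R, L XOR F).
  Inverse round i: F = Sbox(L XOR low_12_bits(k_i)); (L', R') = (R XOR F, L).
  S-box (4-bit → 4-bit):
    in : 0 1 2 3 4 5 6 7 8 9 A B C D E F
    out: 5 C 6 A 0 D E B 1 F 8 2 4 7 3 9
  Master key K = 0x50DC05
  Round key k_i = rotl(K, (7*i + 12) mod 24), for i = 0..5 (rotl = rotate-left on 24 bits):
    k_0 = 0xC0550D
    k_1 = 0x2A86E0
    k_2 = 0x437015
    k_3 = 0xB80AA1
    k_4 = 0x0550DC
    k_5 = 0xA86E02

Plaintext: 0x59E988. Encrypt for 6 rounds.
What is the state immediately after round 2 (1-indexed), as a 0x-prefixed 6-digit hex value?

0x183262

s_0 = plaintext = 0x59E988
s_1 = Round(s_0, k_0) = 0x988183
s_2 = Round(s_1, k_1) = 0x183262
s_3 = Round(s_2, k_2) = 0x262738
s_4 = Round(s_3, k_3) = 0x73859D
s_5 = Round(s_4, k_4) = 0x59DA34
s_6 = Round(s_5, k_5) = 0xA34533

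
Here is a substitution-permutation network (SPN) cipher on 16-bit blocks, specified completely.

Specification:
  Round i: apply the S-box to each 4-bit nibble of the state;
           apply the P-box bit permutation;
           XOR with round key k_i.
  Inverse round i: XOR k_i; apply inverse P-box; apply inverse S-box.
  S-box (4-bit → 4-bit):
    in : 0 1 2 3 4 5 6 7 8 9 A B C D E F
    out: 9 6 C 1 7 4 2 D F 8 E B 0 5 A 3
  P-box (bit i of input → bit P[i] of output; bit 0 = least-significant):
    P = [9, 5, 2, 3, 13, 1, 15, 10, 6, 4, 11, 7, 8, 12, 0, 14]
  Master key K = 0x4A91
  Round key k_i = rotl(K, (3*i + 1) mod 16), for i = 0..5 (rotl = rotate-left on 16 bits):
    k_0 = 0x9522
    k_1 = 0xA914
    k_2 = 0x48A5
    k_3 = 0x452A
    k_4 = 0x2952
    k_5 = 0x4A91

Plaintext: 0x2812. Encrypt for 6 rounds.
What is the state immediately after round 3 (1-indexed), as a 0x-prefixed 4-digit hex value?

0x9BE4

s_0 = plaintext = 0x2812
s_1 = Round(s_0, k_0) = 0x5DFD
s_2 = Round(s_1, k_1) = 0x8353
s_3 = Round(s_2, k_2) = 0x9BE4
s_4 = Round(s_3, k_3) = 0x03DC
s_5 = Round(s_4, k_4) = 0xC812
s_6 = Round(s_5, k_5) = 0xC24F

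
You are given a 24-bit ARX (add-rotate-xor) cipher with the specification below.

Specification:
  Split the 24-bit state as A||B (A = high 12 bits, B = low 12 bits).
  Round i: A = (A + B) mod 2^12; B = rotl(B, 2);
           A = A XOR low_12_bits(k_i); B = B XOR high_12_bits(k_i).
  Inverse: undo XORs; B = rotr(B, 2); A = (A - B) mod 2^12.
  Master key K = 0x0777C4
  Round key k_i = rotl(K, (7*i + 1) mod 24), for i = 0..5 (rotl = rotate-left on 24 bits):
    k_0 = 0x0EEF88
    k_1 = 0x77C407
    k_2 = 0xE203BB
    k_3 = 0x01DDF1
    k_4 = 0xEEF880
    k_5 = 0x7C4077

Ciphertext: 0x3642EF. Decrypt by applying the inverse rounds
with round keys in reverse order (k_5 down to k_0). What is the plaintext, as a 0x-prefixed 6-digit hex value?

0x459330

s_0 = ciphertext = 0x3642EF
s_1 = InvRound(s_0, k_5) = 0x5C9D4A
s_2 = InvRound(s_1, k_4) = 0x8604E9
s_3 = InvRound(s_2, k_3) = 0x45413D
s_4 = InvRound(s_3, k_2) = 0x0287C7
s_5 = InvRound(s_4, k_1) = 0x801C2E
s_6 = InvRound(s_5, k_0) = 0x459330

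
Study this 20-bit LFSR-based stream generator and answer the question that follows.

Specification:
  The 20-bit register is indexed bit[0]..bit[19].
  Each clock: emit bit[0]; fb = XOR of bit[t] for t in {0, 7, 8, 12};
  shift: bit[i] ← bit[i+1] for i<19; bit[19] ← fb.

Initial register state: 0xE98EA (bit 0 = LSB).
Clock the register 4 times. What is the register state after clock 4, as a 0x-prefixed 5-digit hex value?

reg_0 = 0xE98EA
clock 1: out=0, reg = 0x74C75
clock 2: out=1, reg = 0xBA63A
clock 3: out=0, reg = 0x5D31D
clock 4: out=1, reg = 0xAE98E

0xAE98E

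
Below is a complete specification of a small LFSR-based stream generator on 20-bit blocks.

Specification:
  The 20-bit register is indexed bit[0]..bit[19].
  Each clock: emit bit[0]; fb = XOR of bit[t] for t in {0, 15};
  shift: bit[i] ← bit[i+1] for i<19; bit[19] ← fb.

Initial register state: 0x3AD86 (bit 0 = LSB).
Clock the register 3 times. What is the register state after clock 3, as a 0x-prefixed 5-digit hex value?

0x275B0

reg_0 = 0x3AD86
clock 1: out=0, reg = 0x9D6C3
clock 2: out=1, reg = 0x4EB61
clock 3: out=1, reg = 0x275B0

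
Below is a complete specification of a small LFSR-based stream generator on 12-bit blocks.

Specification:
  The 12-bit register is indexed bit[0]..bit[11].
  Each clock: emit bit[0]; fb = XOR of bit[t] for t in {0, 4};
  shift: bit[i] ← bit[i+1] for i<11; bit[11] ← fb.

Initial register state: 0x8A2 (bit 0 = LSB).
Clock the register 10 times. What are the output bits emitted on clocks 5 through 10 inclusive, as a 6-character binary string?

reg_0 = 0x8A2
clock 1: out=0, reg = 0x451
clock 2: out=1, reg = 0x228
clock 3: out=0, reg = 0x114
clock 4: out=0, reg = 0x88A
clock 5: out=0, reg = 0x445
clock 6: out=1, reg = 0xA22
clock 7: out=0, reg = 0x511
clock 8: out=1, reg = 0x288
clock 9: out=0, reg = 0x144
clock 10: out=0, reg = 0x0A2

010100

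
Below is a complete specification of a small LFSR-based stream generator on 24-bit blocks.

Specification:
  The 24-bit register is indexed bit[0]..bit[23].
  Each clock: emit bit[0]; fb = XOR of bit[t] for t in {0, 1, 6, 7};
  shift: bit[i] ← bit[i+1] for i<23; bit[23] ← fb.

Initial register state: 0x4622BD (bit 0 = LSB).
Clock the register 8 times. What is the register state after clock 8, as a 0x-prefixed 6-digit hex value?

reg_0 = 0x4622BD
clock 1: out=1, reg = 0x23115E
clock 2: out=0, reg = 0x1188AF
clock 3: out=1, reg = 0x88C457
clock 4: out=1, reg = 0xC4622B
clock 5: out=1, reg = 0x623115
clock 6: out=1, reg = 0xB1188A
clock 7: out=0, reg = 0x588C45
clock 8: out=1, reg = 0x2C4622

0x2C4622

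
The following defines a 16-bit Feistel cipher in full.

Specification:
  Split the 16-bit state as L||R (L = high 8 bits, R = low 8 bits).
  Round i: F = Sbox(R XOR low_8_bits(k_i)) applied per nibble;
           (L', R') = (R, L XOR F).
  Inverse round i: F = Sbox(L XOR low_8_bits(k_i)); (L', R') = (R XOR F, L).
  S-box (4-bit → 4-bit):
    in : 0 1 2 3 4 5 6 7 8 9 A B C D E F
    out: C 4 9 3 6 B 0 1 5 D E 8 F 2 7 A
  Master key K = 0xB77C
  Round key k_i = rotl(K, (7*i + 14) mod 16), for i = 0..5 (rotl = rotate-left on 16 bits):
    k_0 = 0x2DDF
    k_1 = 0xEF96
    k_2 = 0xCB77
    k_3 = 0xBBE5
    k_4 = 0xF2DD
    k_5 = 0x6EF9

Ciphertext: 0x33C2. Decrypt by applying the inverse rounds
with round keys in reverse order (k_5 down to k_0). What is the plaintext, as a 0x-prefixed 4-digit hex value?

0x94E0

s_0 = ciphertext = 0x33C2
s_1 = InvRound(s_0, k_5) = 0x3C33
s_2 = InvRound(s_1, k_4) = 0x473C
s_3 = InvRound(s_2, k_3) = 0xD547
s_4 = InvRound(s_3, k_2) = 0xAED5
s_5 = InvRound(s_4, k_1) = 0xE0AE
s_6 = InvRound(s_5, k_0) = 0x94E0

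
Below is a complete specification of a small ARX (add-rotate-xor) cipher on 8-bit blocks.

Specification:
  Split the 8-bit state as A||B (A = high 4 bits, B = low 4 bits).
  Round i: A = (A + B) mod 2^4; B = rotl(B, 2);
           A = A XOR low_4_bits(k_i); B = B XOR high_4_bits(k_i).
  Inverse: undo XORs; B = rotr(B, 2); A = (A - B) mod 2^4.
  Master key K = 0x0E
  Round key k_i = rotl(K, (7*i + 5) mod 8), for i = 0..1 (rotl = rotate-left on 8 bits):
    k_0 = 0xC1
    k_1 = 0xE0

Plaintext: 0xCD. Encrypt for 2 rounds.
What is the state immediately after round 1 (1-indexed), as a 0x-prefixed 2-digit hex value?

s_0 = plaintext = 0xCD
s_1 = Round(s_0, k_0) = 0x8B
s_2 = Round(s_1, k_1) = 0x30

0x8B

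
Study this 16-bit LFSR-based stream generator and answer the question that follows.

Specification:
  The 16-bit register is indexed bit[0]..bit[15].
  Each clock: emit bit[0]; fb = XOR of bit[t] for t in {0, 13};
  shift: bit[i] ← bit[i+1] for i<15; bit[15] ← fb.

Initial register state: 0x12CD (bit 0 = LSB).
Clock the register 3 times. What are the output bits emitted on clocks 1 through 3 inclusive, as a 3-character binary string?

reg_0 = 0x12CD
clock 1: out=1, reg = 0x8966
clock 2: out=0, reg = 0x44B3
clock 3: out=1, reg = 0xA259

101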